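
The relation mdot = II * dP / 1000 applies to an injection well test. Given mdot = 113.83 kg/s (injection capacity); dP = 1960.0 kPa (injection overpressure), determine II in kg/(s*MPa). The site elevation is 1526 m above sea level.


II = mdot * 1000 / dP
II = 113.83 * 1000 / 1960.0
II = 58.077 kg/(s*MPa)


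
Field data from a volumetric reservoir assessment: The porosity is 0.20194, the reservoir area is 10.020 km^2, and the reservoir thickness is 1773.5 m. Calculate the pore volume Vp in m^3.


Vp = A * 1e6 * hr * phi
Vp = 10.020 * 1e6 * 1773.5 * 0.20194
Vp = 3.5886e+09 m^3


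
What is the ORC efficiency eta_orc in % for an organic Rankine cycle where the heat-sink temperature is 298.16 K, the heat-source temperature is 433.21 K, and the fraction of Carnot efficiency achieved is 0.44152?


eta_orc = (1 - Tc/Th) * f * 100
eta_orc = (1 - 298.16/433.21) * 0.44152 * 100
eta_orc = 13.764 %


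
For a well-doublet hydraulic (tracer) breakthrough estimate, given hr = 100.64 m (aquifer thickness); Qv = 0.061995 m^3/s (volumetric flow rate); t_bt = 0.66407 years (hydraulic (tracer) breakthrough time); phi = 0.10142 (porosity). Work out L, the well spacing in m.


L = sqrt(t_bt*365.25*86400*3*Qv / (pi*hr*phi))
L = sqrt(0.66407*365.25*86400*3*0.061995 / (pi*100.64*0.10142))
L = 348.64 m


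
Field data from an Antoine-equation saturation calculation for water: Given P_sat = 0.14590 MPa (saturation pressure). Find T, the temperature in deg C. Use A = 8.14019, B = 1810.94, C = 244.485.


T = B / (A - log10(P_sat * 760 / 0.101325)) - C
T = 1810.94 / (8.14019 - log10(0.14590 * 760 / 0.101325)) - 244.485
T = 110.53 deg C


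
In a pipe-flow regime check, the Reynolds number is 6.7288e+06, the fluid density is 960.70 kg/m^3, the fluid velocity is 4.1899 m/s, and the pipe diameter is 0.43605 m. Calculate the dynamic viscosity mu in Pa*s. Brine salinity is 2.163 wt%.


mu = rho * vel * D / Re
mu = 960.70 * 4.1899 * 0.43605 / 6.7288e+06
mu = 0.00026085 Pa*s


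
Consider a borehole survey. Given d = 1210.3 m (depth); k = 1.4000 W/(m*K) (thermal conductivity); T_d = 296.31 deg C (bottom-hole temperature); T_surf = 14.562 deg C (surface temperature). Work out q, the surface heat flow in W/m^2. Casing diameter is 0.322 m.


Step 1: grad = (T_d - T_surf)/d * 1000 = (296.31 - 14.562)/1210.3 * 1000 = 232.7919 deg C/km
Step 2: q = k * grad / 1000 = 1.4 * 232.7919 / 1000 = 0.32591 W/m^2
q = 0.32591 W/m^2


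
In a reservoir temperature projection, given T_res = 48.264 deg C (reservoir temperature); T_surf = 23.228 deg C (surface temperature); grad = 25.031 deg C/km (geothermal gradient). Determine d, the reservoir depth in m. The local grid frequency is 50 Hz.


d = (T_res - T_surf) / grad * 1000
d = (48.264 - 23.228) / 25.031 * 1000
d = 1000.2 m


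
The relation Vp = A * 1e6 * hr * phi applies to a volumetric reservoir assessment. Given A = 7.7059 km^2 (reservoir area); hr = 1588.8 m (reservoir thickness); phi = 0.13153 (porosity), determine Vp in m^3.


Vp = A * 1e6 * hr * phi
Vp = 7.7059 * 1e6 * 1588.8 * 0.13153
Vp = 1.6103e+09 m^3


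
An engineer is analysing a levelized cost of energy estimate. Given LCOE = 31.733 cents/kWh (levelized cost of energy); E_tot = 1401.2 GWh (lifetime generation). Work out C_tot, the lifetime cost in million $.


C_tot = LCOE / 100 * E_tot
C_tot = 31.733 / 100 * 1401.2
C_tot = 444.64 million $


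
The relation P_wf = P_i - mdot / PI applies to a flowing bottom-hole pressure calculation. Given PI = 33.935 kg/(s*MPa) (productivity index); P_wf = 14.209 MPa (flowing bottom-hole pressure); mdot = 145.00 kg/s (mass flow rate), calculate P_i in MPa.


P_i = P_wf + mdot / PI
P_i = 14.209 + 145.00 / 33.935
P_i = 18.482 MPa


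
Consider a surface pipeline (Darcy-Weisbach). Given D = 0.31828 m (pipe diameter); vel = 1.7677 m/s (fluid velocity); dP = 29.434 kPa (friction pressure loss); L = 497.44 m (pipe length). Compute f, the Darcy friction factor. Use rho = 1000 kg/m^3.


f = dP*1000 / ((L/D)*(rho*vel^2/2))
f = 29.434*1000 / ((497.44/0.31828)*(1000*1.7677^2/2))
f = 0.012054


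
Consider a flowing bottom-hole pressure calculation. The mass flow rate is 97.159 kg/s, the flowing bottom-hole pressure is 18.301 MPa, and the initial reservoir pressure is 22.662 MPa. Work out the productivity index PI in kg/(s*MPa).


PI = mdot / (P_i - P_wf)
PI = 97.159 / (22.662 - 18.301)
PI = 22.279 kg/(s*MPa)


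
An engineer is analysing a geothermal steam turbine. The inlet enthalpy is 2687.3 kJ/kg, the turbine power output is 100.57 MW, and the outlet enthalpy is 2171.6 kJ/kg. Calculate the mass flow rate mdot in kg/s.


mdot = P * 1000 / (h_in - h_out)
mdot = 100.57 * 1000 / (2687.3 - 2171.6)
mdot = 195.02 kg/s


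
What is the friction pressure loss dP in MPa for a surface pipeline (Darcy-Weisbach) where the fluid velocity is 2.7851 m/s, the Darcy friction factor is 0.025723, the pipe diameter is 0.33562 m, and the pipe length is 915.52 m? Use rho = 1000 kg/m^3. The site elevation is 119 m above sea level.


dP = f * (L/D) * (rho*vel^2/2) / 1000
dP = 0.025723 * (915.52/0.33562) * (1000*2.7851^2/2) / 1000
dP = 272.1405 kPa
Convert: 272.1405 kPa * 0.001 = 0.27214 MPa
dP = 0.27214 MPa


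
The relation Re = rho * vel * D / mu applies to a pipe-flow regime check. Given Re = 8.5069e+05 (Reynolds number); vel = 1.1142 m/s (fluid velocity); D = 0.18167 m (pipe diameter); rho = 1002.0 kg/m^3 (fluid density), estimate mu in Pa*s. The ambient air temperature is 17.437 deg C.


mu = rho * vel * D / Re
mu = 1002.0 * 1.1142 * 0.18167 / 8.5069e+05
mu = 0.00023842 Pa*s


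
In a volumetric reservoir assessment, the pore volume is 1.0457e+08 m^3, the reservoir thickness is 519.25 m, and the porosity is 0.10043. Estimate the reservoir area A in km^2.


A = Vp / (1e6 * hr * phi)
A = 1.0457e+08 / (1e6 * 519.25 * 0.10043)
A = 2.0052 km^2


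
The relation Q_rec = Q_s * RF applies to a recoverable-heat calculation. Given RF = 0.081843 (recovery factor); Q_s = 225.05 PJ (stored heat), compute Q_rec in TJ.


Q_rec = Q_s * RF
Q_rec = 225.05 * 0.081843
Q_rec = 18.41877 PJ
Convert: 18.41877 PJ * 1000.0 = 18419 TJ
Q_rec = 18419 TJ


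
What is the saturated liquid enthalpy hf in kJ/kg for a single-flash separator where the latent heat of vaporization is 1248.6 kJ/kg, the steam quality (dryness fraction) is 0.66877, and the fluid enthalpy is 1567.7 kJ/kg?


hf = h - x * hfg
hf = 1567.7 - 0.66877 * 1248.6
hf = 732.67 kJ/kg


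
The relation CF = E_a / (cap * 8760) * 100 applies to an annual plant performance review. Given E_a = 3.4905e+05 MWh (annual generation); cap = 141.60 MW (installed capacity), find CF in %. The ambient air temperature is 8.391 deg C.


CF = E_a / (cap * 8760) * 100
CF = 3.4905e+05 / (141.60 * 8760) * 100
CF = 28.140 %


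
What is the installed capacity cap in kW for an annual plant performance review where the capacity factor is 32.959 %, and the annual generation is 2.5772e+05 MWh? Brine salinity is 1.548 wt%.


cap = E_a / (CF/100 * 8760)
cap = 2.5772e+05 / (32.959/100 * 8760)
cap = 89.26269 MW
Convert: 89.26269 MW * 1000.0 = 89263 kW
cap = 89263 kW


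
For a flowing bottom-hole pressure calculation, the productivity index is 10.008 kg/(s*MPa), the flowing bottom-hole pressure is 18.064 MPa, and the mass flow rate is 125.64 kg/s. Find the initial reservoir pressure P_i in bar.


P_i = P_wf + mdot / PI
P_i = 18.064 + 125.64 / 10.008
P_i = 30.61796 MPa
Convert: 30.61796 MPa * 10.0 = 306.18 bar
P_i = 306.18 bar


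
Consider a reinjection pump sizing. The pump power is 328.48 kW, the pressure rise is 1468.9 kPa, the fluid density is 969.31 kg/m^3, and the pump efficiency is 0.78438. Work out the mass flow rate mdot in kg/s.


mdot = P_pump * rho * eta / dP
mdot = 328.48 * 969.31 * 0.78438 / 1468.9
mdot = 170.02 kg/s


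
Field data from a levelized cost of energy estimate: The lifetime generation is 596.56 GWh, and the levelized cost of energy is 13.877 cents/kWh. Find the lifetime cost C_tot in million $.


C_tot = LCOE / 100 * E_tot
C_tot = 13.877 / 100 * 596.56
C_tot = 82.785 million $


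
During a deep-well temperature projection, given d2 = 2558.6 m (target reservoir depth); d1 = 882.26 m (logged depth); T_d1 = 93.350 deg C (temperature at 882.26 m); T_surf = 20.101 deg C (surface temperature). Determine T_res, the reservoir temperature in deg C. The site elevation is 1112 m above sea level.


Step 1: grad = (T_d1 - T_surf)/d1 * 1000 = (93.35 - 20.101)/882.26 * 1000 = 83.02428 deg C/km
Step 2: T_res = T_surf + grad*d2/1000 = 20.101 + 83.02428*2558.6/1000 = 232.53 deg C
T_res = 232.53 deg C


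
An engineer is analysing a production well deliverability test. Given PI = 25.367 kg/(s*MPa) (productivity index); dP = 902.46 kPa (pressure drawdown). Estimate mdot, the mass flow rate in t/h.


mdot = PI * dP / 1000
mdot = 25.367 * 902.46 / 1000
mdot = 22.89270 kg/s
Convert: 22.89270 kg/s * 3.6 = 82.414 t/h
mdot = 82.414 t/h


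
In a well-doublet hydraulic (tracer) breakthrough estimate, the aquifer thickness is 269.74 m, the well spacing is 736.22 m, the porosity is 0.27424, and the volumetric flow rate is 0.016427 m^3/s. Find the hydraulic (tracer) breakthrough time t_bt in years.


t_bt = pi * hr * phi * L^2 / (3 * Qv) / (365.25*86400)
t_bt = pi * 269.74 * 0.27424 * 736.22^2 / (3 * 0.016427) / (365.25*86400)
t_bt = 80.995 years


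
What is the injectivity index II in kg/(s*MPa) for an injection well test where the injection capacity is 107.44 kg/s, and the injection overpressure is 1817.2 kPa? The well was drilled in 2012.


II = mdot * 1000 / dP
II = 107.44 * 1000 / 1817.2
II = 59.124 kg/(s*MPa)


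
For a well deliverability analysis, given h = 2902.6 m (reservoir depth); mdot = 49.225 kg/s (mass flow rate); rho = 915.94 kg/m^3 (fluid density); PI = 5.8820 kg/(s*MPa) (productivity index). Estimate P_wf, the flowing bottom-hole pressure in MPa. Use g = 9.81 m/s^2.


Step 1: P_i = rho*g*h/1e6 = 915.94*9.81*2902.6/1e6 = 26.08094 MPa
Step 2: P_wf = P_i - mdot/PI = 26.08094 - 49.225/5.882 = 17.712 MPa
P_wf = 17.712 MPa


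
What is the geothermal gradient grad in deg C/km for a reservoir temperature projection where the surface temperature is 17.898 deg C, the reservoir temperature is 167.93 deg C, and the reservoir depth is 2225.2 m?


grad = (T_res - T_surf) / d * 1000
grad = (167.93 - 17.898) / 2225.2 * 1000
grad = 67.424 deg C/km


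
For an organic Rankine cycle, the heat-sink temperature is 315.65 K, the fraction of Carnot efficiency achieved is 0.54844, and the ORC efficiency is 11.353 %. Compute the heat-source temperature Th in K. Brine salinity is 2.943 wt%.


Th = Tc / (1 - (eta_orc/100)/f)
Th = 315.65 / (1 - (11.353/100)/0.54844)
Th = 398.05 K


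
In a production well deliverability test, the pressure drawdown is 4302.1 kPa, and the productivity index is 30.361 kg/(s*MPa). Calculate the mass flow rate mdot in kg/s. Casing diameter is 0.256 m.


mdot = PI * dP / 1000
mdot = 30.361 * 4302.1 / 1000
mdot = 130.62 kg/s


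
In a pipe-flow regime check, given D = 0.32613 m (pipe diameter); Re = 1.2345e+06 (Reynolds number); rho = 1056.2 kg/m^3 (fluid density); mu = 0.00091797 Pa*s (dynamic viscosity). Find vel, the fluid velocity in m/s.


vel = Re * mu / (rho * D)
vel = 1.2345e+06 * 0.00091797 / (1056.2 * 0.32613)
vel = 3.2899 m/s


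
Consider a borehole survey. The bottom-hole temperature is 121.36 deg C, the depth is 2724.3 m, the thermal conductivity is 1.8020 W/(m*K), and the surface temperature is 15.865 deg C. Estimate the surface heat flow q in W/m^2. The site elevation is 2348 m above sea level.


Step 1: grad = (T_d - T_surf)/d * 1000 = (121.36 - 15.865)/2724.3 * 1000 = 38.72371 deg C/km
Step 2: q = k * grad / 1000 = 1.802 * 38.72371 / 1000 = 0.069780 W/m^2
q = 0.069780 W/m^2


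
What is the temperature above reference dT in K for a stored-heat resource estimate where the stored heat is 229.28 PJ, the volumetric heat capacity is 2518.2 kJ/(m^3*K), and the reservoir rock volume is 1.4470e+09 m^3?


dT = Q_s * 1e12 / (Vr * rhoc)
dT = 229.28 * 1e12 / (1.4470e+09 * 2518.2)
dT = 62.923 K


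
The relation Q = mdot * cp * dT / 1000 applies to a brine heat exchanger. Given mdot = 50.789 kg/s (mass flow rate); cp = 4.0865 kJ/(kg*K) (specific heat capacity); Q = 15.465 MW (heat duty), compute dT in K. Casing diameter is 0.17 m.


dT = Q * 1000 / (mdot * cp)
dT = 15.465 * 1000 / (50.789 * 4.0865)
dT = 74.512 K


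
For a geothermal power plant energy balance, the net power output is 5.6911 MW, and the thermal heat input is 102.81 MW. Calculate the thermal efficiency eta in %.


eta = W_net / Q_in * 100
eta = 5.6911 / 102.81 * 100
eta = 5.5356 %


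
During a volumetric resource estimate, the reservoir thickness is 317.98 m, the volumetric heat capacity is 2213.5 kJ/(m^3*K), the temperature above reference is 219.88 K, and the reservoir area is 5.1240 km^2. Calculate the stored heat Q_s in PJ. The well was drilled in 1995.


Step 1: Vr = A*1e6*hr = 5.124*1e6*317.98 = 1.629330e+09 m^3
Step 2: Q_s = Vr*rhoc*dT/1e12 = 1.629330e+09*2213.5*219.88/1e12 = 793.00 PJ
Q_s = 793.00 PJ


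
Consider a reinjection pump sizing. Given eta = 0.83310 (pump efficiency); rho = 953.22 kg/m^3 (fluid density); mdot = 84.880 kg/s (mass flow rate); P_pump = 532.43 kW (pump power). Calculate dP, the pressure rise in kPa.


dP = P_pump * rho * eta / mdot
dP = 532.43 * 953.22 * 0.83310 / 84.880
dP = 4981.4 kPa


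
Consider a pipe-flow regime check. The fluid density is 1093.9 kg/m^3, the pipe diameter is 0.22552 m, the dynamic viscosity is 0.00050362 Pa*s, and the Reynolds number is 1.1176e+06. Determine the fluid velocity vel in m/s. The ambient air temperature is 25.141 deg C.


vel = Re * mu / (rho * D)
vel = 1.1176e+06 * 0.00050362 / (1093.9 * 0.22552)
vel = 2.2815 m/s


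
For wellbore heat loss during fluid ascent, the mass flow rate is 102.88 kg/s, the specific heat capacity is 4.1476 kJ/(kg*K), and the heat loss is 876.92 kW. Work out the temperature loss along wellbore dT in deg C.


dT = Q_loss / (mdot * cp)
dT = 876.92 / (102.88 * 4.1476)
dT = 2.055096 K
Convert (temperature difference, 1 K = 1 deg C): 2.055096 K = 2.055096 deg C
dT = 2.0551 deg C


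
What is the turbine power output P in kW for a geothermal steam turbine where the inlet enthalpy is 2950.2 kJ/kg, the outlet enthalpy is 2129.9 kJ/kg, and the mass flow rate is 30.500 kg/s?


P = mdot * (h_in - h_out) / 1000
P = 30.500 * (2950.2 - 2129.9) / 1000
P = 25.01915 MW
Convert: 25.01915 MW * 1000.0 = 25019 kW
P = 25019 kW


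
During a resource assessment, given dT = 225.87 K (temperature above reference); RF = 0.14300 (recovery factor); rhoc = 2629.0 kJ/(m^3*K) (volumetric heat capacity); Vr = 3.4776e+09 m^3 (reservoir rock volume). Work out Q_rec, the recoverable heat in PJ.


Step 1: Q_s = Vr*rhoc*dT/1e12 = 3.4776e+09*2629.0*225.87/1e12 = 2065.041 PJ
Step 2: Q_rec = Q_s * RF = 2065.041 * 0.143 = 295.30 PJ
Q_rec = 295.30 PJ


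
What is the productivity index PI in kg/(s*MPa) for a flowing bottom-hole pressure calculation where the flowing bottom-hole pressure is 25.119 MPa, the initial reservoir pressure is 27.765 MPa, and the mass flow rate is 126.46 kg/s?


PI = mdot / (P_i - P_wf)
PI = 126.46 / (27.765 - 25.119)
PI = 47.793 kg/(s*MPa)


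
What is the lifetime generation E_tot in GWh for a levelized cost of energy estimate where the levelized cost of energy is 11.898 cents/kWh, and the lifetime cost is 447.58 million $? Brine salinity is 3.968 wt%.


E_tot = C_tot / LCOE * 100
E_tot = 447.58 / 11.898 * 100
E_tot = 3761.8 GWh


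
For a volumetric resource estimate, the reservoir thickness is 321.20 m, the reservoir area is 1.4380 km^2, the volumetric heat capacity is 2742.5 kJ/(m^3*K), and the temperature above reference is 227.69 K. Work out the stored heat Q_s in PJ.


Step 1: Vr = A*1e6*hr = 1.438*1e6*321.2 = 4.618856e+08 m^3
Step 2: Q_s = Vr*rhoc*dT/1e12 = 4.618856e+08*2742.5*227.69/1e12 = 288.42 PJ
Q_s = 288.42 PJ


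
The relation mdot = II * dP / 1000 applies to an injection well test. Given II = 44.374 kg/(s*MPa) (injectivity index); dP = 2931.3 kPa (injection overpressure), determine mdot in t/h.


mdot = II * dP / 1000
mdot = 44.374 * 2931.3 / 1000
mdot = 130.0735 kg/s
Convert: 130.0735 kg/s * 3.6 = 468.26 t/h
mdot = 468.26 t/h


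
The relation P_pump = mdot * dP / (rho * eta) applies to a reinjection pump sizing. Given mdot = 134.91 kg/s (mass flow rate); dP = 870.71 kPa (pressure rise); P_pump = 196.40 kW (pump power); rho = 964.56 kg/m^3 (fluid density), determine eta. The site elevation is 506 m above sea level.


eta = mdot * dP / (rho * P_pump)
eta = 134.91 * 870.71 / (964.56 * 196.40)
eta = 0.62008


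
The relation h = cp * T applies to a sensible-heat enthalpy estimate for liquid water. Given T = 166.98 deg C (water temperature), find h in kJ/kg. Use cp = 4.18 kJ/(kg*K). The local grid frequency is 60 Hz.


h = cp * T
h = 4.18 * 166.98
h = 697.98 kJ/kg


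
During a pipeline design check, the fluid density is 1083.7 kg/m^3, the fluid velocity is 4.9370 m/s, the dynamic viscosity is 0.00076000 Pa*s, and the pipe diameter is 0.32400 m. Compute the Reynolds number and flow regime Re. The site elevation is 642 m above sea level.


Step 1: Re = rho*vel*D/mu = 1083.7*4.937*0.324/0.00076 = 2.2809e+06
Step 2: Re = 2.2809e+06 > 4000, so flow is turbulent.
Re = 2.2809e+06 (turbulent)


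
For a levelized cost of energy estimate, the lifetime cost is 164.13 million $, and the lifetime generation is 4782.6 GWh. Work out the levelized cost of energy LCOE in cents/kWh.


LCOE = C_tot / E_tot * 100
LCOE = 164.13 / 4782.6 * 100
LCOE = 3.4318 cents/kWh


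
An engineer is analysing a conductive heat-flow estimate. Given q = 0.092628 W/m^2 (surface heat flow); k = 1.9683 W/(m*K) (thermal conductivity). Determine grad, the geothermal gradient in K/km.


grad = q * 1000 / k
grad = 0.092628 * 1000 / 1.9683
grad = 47.05990 deg C/km
Convert: 47.05990 deg C/km * 1.0 = 47.060 K/km
grad = 47.060 K/km


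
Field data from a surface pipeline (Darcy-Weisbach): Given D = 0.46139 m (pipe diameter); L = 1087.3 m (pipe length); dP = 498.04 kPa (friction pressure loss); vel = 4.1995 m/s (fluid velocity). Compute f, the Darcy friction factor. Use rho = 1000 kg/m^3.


f = dP*1000 / ((L/D)*(rho*vel^2/2))
f = 498.04*1000 / ((1087.3/0.46139)*(1000*4.1995^2/2))
f = 0.023967


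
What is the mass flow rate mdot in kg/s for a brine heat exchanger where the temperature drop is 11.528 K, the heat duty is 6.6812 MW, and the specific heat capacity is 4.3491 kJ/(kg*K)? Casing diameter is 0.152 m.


mdot = Q * 1000 / (cp * dT)
mdot = 6.6812 * 1000 / (4.3491 * 11.528)
mdot = 133.26 kg/s


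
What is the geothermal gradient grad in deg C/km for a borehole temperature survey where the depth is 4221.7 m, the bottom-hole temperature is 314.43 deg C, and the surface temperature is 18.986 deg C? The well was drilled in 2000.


grad = (T_d - T_surf) / d * 1000
grad = (314.43 - 18.986) / 4221.7 * 1000
grad = 69.982 deg C/km


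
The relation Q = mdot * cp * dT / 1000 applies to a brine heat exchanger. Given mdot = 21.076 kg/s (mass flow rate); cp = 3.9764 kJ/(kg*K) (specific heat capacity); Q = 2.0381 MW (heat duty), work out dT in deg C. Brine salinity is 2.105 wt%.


dT = Q * 1000 / (mdot * cp)
dT = 2.0381 * 1000 / (21.076 * 3.9764)
dT = 24.31909 K
Convert (temperature difference, 1 K = 1 deg C): 24.31909 K = 24.31909 deg C
dT = 24.319 deg C


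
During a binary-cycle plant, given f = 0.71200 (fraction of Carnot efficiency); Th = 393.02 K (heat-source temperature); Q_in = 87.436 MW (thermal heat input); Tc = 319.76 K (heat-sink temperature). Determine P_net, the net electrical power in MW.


Step 1: eta = (1 - Tc/Th)*f = (1 - 319.76/393.02)*0.712 = 0.1327187
Step 2: P_net = eta * Q_in = 0.1327187 * 87.436 = 11.604 MW
P_net = 11.604 MW


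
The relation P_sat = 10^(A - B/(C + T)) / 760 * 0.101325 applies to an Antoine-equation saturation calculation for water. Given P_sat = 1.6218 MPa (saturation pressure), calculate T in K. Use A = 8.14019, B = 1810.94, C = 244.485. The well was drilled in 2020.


T = B / (A - log10(P_sat * 760 / 0.101325)) - C
T = 1810.94 / (8.14019 - log10(1.6218 * 760 / 0.101325)) - 244.485
T = 202.0988 deg C
Convert to K: 202.0988 + 273.15 = 475.25 K
T = 475.25 K


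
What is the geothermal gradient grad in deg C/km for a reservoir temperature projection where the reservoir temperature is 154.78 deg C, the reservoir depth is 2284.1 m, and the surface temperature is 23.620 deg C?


grad = (T_res - T_surf) / d * 1000
grad = (154.78 - 23.620) / 2284.1 * 1000
grad = 57.423 deg C/km


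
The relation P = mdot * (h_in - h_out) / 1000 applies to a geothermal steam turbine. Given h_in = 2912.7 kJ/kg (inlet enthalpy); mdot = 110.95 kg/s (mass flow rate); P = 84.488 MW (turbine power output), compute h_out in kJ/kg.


h_out = h_in - P * 1000 / mdot
h_out = 2912.7 - 84.488 * 1000 / 110.95
h_out = 2151.2 kJ/kg


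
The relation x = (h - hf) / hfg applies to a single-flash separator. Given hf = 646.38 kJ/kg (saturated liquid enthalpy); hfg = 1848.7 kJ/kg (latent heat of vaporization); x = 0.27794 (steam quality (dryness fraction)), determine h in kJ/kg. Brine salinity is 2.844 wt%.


h = hf + x * hfg
h = 646.38 + 0.27794 * 1848.7
h = 1160.2 kJ/kg


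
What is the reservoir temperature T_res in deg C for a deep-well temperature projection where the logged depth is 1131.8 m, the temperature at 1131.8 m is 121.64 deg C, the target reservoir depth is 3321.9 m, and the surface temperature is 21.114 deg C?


Step 1: grad = (T_d1 - T_surf)/d1 * 1000 = (121.64 - 21.114)/1131.8 * 1000 = 88.81958 deg C/km
Step 2: T_res = T_surf + grad*d2/1000 = 21.114 + 88.81958*3321.9/1000 = 316.16 deg C
T_res = 316.16 deg C


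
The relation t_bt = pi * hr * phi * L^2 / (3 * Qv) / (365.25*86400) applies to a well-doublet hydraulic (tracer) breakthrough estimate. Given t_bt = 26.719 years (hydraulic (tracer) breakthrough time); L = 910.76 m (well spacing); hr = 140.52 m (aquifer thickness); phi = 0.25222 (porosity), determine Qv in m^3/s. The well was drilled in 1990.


Qv = pi*hr*phi*L^2 / (3*t_bt*365.25*86400)
Qv = pi*140.52*0.25222*910.76^2 / (3*26.719*365.25*86400)
Qv = 0.036512 m^3/s


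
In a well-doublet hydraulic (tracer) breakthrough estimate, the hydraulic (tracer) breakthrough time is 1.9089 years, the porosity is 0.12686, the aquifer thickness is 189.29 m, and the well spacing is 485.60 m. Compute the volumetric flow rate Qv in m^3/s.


Qv = pi*hr*phi*L^2 / (3*t_bt*365.25*86400)
Qv = pi*189.29*0.12686*485.60^2 / (3*1.9089*365.25*86400)
Qv = 0.098435 m^3/s


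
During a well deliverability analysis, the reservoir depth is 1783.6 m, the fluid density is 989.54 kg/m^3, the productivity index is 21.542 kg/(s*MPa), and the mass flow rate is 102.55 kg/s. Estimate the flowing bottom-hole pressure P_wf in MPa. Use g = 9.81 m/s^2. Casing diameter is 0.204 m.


Step 1: P_i = rho*g*h/1e6 = 989.54*9.81*1783.6/1e6 = 17.31410 MPa
Step 2: P_wf = P_i - mdot/PI = 17.31410 - 102.55/21.542 = 12.554 MPa
P_wf = 12.554 MPa


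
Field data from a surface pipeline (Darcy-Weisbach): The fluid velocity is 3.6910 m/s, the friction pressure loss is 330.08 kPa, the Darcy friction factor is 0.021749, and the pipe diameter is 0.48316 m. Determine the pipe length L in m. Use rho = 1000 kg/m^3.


L = dP*1000*D / (f*rho*vel^2/2)
L = 330.08*1000*0.48316 / (0.021749*1000*3.6910^2/2)
L = 1076.5 m


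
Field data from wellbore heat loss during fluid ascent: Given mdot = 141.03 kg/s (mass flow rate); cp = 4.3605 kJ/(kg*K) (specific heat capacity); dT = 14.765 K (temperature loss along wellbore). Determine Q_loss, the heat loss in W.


Q_loss = mdot * cp * dT
Q_loss = 141.03 * 4.3605 * 14.765
Q_loss = 9079.904 kW
Convert: 9079.904 kW * 1000.0 = 9.0799e+06 W
Q_loss = 9.0799e+06 W


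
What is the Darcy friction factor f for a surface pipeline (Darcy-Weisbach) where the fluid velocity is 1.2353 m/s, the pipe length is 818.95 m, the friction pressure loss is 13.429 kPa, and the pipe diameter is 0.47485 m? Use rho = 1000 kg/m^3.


f = dP*1000 / ((L/D)*(rho*vel^2/2))
f = 13.429*1000 / ((818.95/0.47485)*(1000*1.2353^2/2))
f = 0.010205


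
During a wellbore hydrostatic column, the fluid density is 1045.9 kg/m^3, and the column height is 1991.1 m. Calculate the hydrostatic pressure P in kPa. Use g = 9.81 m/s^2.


P = rho * g * h / 1e6
P = 1045.9 * 9.81 * 1991.1 / 1e6
P = 20.42924 MPa
Convert: 20.42924 MPa * 1000.0 = 20429 kPa
P = 20429 kPa


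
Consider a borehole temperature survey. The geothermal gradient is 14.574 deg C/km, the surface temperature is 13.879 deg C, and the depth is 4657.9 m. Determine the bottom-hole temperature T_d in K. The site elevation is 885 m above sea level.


T_d = T_surf + grad * d / 1000
T_d = 13.879 + 14.574 * 4657.9 / 1000
T_d = 81.76323 deg C
Convert to K: 81.76323 + 273.15 = 354.91 K
T_d = 354.91 K


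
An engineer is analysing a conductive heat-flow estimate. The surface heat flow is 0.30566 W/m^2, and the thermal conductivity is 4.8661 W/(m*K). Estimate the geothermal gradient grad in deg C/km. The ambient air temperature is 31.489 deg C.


grad = q * 1000 / k
grad = 0.30566 * 1000 / 4.8661
grad = 62.814 deg C/km


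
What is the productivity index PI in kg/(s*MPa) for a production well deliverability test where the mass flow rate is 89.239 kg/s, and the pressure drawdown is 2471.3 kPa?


PI = mdot * 1000 / dP
PI = 89.239 * 1000 / 2471.3
PI = 36.110 kg/(s*MPa)


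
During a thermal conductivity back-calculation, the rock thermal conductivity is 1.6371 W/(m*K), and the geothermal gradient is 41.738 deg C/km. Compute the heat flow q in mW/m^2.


q = k * grad / 1000
q = 1.6371 * 41.738 / 1000
q = 0.06832928 W/m^2
Convert: 0.06832928 W/m^2 * 1000.0 = 68.329 mW/m^2
q = 68.329 mW/m^2


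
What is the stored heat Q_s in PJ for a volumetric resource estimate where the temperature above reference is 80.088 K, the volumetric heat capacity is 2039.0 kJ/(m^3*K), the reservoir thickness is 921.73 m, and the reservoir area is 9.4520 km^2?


Step 1: Vr = A*1e6*hr = 9.452*1e6*921.73 = 8.712192e+09 m^3
Step 2: Q_s = Vr*rhoc*dT/1e12 = 8.712192e+09*2039.0*80.088/1e12 = 1422.7 PJ
Q_s = 1422.7 PJ


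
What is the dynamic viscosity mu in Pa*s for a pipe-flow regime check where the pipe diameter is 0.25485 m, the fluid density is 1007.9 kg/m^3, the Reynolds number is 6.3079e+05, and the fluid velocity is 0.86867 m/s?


mu = rho * vel * D / Re
mu = 1007.9 * 0.86867 * 0.25485 / 6.3079e+05
mu = 0.00035373 Pa*s


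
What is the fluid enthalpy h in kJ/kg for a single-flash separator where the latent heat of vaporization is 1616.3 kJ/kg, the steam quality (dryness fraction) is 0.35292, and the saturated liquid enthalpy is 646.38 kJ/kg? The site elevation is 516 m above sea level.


h = hf + x * hfg
h = 646.38 + 0.35292 * 1616.3
h = 1216.8 kJ/kg


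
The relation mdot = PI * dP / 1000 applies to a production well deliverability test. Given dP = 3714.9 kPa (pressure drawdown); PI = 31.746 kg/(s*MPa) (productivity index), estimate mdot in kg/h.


mdot = PI * dP / 1000
mdot = 31.746 * 3714.9 / 1000
mdot = 117.9332 kg/s
Convert: 117.9332 kg/s * 3600.0 = 4.2456e+05 kg/h
mdot = 4.2456e+05 kg/h


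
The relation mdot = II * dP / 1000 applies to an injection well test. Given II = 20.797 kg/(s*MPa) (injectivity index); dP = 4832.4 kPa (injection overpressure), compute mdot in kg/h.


mdot = II * dP / 1000
mdot = 20.797 * 4832.4 / 1000
mdot = 100.4994 kg/s
Convert: 100.4994 kg/s * 3600.0 = 3.6180e+05 kg/h
mdot = 3.6180e+05 kg/h


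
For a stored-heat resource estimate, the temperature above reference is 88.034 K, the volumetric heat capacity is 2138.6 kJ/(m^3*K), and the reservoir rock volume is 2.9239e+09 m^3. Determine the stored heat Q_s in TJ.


Q_s = Vr * rhoc * dT / 1e12
Q_s = 2.9239e+09 * 2138.6 * 88.034 / 1e12
Q_s = 550.4812 PJ
Convert: 550.4812 PJ * 1000.0 = 5.5048e+05 TJ
Q_s = 5.5048e+05 TJ


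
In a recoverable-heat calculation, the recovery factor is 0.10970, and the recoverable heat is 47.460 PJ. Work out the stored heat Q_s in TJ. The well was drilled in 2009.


Q_s = Q_rec / RF
Q_s = 47.460 / 0.10970
Q_s = 432.6345 PJ
Convert: 432.6345 PJ * 1000.0 = 4.3263e+05 TJ
Q_s = 4.3263e+05 TJ


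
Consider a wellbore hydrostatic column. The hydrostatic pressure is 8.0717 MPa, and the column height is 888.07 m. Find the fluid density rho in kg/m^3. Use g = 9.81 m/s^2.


rho = P * 1e6 / (g * h)
rho = 8.0717 * 1e6 / (9.81 * 888.07)
rho = 926.51 kg/m^3


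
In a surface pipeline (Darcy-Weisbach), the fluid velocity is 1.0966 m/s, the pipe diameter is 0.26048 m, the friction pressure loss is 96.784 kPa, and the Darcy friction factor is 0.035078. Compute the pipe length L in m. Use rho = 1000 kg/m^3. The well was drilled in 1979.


L = dP*1000*D / (f*rho*vel^2/2)
L = 96.784*1000*0.26048 / (0.035078*1000*1.0966^2/2)
L = 1195.3 m


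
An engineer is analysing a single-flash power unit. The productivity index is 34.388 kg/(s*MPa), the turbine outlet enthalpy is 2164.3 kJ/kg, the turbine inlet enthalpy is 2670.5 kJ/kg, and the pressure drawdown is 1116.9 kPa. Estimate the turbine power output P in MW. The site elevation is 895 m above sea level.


Step 1: mdot = PI * dP / 1000 = 34.388 * 1116.9 / 1000 = 38.40796 kg/s
Step 2: P = mdot*(h_in - h_out)/1000 = 38.40796*(2670.5 - 2164.3)/1000 = 19.442 MW
P = 19.442 MW


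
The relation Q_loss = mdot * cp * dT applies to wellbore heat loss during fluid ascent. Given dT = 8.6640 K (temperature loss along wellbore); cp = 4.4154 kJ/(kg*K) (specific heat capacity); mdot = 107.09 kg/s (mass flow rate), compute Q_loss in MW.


Q_loss = mdot * cp * dT
Q_loss = 107.09 * 4.4154 * 8.6640
Q_loss = 4096.731 kW
Convert: 4096.731 kW * 0.001 = 4.0967 MW
Q_loss = 4.0967 MW


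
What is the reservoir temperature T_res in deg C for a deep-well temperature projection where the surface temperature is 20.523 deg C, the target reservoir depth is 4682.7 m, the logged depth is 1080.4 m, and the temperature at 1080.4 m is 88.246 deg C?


Step 1: grad = (T_d1 - T_surf)/d1 * 1000 = (88.246 - 20.523)/1080.4 * 1000 = 62.68327 deg C/km
Step 2: T_res = T_surf + grad*d2/1000 = 20.523 + 62.68327*4682.7/1000 = 314.05 deg C
T_res = 314.05 deg C


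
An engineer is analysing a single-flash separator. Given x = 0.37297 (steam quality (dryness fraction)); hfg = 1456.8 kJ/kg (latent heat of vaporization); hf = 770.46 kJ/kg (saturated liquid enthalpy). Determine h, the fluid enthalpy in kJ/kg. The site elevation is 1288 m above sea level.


h = hf + x * hfg
h = 770.46 + 0.37297 * 1456.8
h = 1313.8 kJ/kg


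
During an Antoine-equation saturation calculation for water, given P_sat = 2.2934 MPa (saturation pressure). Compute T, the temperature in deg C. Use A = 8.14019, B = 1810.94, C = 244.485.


T = B / (A - log10(P_sat * 760 / 0.101325)) - C
T = 1810.94 / (8.14019 - log10(2.2934 * 760 / 0.101325)) - 244.485
T = 219.31 deg C


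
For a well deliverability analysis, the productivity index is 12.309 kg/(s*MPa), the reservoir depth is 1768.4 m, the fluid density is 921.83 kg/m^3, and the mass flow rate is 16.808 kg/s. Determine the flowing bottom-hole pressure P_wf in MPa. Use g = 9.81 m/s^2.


Step 1: P_i = rho*g*h/1e6 = 921.83*9.81*1768.4/1e6 = 15.99191 MPa
Step 2: P_wf = P_i - mdot/PI = 15.99191 - 16.808/12.309 = 14.626 MPa
P_wf = 14.626 MPa


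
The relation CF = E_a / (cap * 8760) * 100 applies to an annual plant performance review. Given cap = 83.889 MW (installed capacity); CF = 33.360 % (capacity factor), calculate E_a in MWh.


E_a = CF / 100 * cap * 8760
E_a = 33.360 / 100 * 83.889 * 8760
E_a = 2.4515e+05 MWh


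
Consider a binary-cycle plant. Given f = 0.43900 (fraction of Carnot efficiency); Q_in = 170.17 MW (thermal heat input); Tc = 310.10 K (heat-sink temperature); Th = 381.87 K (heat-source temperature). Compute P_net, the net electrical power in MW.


Step 1: eta = (1 - Tc/Th)*f = (1 - 310.1/381.87)*0.439 = 0.08250721
Step 2: P_net = eta * Q_in = 0.08250721 * 170.17 = 14.040 MW
P_net = 14.040 MW


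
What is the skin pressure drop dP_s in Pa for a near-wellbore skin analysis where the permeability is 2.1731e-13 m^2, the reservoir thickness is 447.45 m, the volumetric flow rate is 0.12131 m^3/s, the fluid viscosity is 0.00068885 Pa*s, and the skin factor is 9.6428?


dP_s = S * q * mu / (2*pi*k*hr) / 1000
dP_s = 9.6428 * 0.12131 * 0.00068885 / (2*pi*2.1731e-13*447.45) / 1000
dP_s = 1318.926 kPa
Convert: 1318.926 kPa * 1000.0 = 1.3189e+06 Pa
dP_s = 1.3189e+06 Pa


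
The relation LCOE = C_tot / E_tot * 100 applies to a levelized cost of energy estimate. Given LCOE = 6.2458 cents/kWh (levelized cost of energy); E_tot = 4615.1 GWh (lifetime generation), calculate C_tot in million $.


C_tot = LCOE / 100 * E_tot
C_tot = 6.2458 / 100 * 4615.1
C_tot = 288.25 million $


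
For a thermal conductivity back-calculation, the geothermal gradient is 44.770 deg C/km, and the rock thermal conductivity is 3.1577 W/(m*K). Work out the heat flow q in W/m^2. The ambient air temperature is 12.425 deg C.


q = k * grad / 1000
q = 3.1577 * 44.770 / 1000
q = 0.14137 W/m^2


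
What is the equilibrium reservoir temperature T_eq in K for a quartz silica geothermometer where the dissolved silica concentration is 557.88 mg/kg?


T_eq = 1309 / (5.19 - log10(SiO2)) - 273.15
T_eq = 1309 / (5.19 - log10(557.88)) - 273.15
T_eq = 262.5659 deg C
Convert to K: 262.5659 + 273.15 = 535.72 K
T_eq = 535.72 K


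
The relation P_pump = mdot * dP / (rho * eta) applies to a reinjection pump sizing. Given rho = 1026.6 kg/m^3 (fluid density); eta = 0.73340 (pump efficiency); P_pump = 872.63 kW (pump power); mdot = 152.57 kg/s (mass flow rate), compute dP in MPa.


dP = P_pump * rho * eta / mdot
dP = 872.63 * 1026.6 * 0.73340 / 152.57
dP = 4306.289 kPa
Convert: 4306.289 kPa * 0.001 = 4.3063 MPa
dP = 4.3063 MPa


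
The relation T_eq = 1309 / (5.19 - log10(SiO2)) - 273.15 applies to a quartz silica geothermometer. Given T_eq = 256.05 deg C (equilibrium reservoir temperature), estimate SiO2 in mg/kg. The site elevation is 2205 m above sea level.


SiO2 = 10^(5.19 - 1309/(T_eq + 273.15))
SiO2 = 10^(5.19 - 1309/(256.05 + 273.15))
SiO2 = 520.54 mg/kg


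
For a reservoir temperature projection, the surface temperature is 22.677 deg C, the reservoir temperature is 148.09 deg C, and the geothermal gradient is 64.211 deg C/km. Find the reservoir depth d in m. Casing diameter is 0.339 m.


d = (T_res - T_surf) / grad * 1000
d = (148.09 - 22.677) / 64.211 * 1000
d = 1953.1 m


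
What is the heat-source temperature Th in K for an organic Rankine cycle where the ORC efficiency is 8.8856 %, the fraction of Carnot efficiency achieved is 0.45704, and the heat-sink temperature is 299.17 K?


Th = Tc / (1 - (eta_orc/100)/f)
Th = 299.17 / (1 - (8.8856/100)/0.45704)
Th = 371.37 K


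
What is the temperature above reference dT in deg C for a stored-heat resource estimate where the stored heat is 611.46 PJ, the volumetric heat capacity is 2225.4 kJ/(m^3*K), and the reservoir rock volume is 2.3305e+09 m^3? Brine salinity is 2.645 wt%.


dT = Q_s * 1e12 / (Vr * rhoc)
dT = 611.46 * 1e12 / (2.3305e+09 * 2225.4)
dT = 117.8992 K
Convert (temperature difference, 1 K = 1 deg C): 117.8992 K = 117.8992 deg C
dT = 117.90 deg C


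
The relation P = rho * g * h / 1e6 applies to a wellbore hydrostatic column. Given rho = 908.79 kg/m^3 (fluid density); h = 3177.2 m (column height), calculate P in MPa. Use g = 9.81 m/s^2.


P = rho * g * h / 1e6
P = 908.79 * 9.81 * 3177.2 / 1e6
P = 28.325 MPa


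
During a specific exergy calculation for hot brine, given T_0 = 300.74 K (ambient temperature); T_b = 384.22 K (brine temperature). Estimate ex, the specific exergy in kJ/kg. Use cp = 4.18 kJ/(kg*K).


ex = cp * ((T_b - T_0) - T_0 * ln(T_b/T_0))
ex = 4.18 * ((384.22 - 300.74) - 300.74 * ln(384.22/300.74))
ex = 40.997 kJ/kg


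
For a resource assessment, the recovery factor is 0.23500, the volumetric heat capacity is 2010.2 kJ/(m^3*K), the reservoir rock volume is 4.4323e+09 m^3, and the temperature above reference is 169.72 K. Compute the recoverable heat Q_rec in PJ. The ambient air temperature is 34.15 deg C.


Step 1: Q_s = Vr*rhoc*dT/1e12 = 4.4323e+09*2010.2*169.72/1e12 = 1512.173 PJ
Step 2: Q_rec = Q_s * RF = 1512.173 * 0.235 = 355.36 PJ
Q_rec = 355.36 PJ


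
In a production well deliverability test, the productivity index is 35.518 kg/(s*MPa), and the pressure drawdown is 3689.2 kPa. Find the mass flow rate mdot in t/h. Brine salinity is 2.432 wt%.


mdot = PI * dP / 1000
mdot = 35.518 * 3689.2 / 1000
mdot = 131.0330 kg/s
Convert: 131.0330 kg/s * 3.6 = 471.72 t/h
mdot = 471.72 t/h


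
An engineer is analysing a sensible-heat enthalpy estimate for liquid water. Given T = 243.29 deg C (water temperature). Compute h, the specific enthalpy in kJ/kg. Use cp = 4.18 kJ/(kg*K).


h = cp * T
h = 4.18 * 243.29
h = 1017.0 kJ/kg


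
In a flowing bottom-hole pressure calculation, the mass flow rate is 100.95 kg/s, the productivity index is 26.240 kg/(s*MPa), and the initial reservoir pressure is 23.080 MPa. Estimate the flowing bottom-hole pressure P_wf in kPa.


P_wf = P_i - mdot / PI
P_wf = 23.080 - 100.95 / 26.240
P_wf = 19.23282 MPa
Convert: 19.23282 MPa * 1000.0 = 19233 kPa
P_wf = 19233 kPa


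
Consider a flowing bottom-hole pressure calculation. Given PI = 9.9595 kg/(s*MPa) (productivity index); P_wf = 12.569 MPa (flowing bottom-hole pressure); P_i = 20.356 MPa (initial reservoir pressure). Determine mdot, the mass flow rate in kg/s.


mdot = (P_i - P_wf) * PI
mdot = (20.356 - 12.569) * 9.9595
mdot = 77.555 kg/s


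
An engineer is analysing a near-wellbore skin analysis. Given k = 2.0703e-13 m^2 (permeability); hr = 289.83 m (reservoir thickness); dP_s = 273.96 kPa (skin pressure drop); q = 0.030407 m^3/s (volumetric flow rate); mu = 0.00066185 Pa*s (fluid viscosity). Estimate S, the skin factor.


S = dP_s * 1000 * 2*pi*k*hr / (q*mu)
S = 273.96 * 1000 * 2*pi*2.0703e-13*289.83 / (0.030407*0.00066185)
S = 5.1323


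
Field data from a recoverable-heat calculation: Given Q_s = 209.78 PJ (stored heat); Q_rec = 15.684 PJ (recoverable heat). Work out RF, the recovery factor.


RF = Q_rec / Q_s
RF = 15.684 / 209.78
RF = 0.074764


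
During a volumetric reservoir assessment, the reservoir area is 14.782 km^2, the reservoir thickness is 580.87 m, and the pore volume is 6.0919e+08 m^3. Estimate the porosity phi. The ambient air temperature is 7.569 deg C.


phi = Vp / (A * 1e6 * hr)
phi = 6.0919e+08 / (14.782 * 1e6 * 580.87)
phi = 0.070948


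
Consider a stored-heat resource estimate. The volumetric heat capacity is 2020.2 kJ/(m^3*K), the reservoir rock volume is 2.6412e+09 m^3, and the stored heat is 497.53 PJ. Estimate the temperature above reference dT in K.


dT = Q_s * 1e12 / (Vr * rhoc)
dT = 497.53 * 1e12 / (2.6412e+09 * 2020.2)
dT = 93.245 K


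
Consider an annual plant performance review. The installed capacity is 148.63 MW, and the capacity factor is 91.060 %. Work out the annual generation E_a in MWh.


E_a = CF / 100 * cap * 8760
E_a = 91.060 / 100 * 148.63 * 8760
E_a = 1.1856e+06 MWh


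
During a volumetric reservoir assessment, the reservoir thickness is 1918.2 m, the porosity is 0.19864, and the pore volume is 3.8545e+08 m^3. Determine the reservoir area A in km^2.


A = Vp / (1e6 * hr * phi)
A = 3.8545e+08 / (1e6 * 1918.2 * 0.19864)
A = 1.0116 km^2


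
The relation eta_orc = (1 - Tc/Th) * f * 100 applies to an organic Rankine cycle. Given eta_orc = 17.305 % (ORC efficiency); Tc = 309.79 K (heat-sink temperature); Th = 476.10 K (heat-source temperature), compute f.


f = (eta_orc/100) / (1 - Tc/Th)
f = (17.305/100) / (1 - 309.79/476.10)
f = 0.49539
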